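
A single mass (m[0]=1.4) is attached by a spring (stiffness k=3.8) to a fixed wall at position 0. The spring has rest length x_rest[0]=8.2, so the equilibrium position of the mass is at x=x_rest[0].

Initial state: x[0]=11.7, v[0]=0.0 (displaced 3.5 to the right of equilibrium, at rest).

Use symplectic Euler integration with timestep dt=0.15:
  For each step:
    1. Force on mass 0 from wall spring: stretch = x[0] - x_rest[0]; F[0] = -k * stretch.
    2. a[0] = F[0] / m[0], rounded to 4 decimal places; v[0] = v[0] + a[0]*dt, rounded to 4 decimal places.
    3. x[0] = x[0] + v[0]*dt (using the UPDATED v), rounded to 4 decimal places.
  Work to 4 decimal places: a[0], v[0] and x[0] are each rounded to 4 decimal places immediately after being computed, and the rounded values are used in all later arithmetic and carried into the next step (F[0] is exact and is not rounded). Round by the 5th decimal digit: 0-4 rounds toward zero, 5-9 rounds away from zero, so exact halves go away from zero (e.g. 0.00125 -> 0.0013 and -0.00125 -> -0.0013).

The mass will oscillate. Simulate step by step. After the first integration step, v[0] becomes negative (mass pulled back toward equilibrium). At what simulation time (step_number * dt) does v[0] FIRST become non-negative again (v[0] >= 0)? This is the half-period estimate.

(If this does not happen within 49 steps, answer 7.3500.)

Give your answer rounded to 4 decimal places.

Answer: 1.9500

Derivation:
Step 0: x=[11.7000] v=[0.0000]
Step 1: x=[11.4863] v=[-1.4250]
Step 2: x=[11.0719] v=[-2.7630]
Step 3: x=[10.4821] v=[-3.9323]
Step 4: x=[9.7529] v=[-4.8614]
Step 5: x=[8.9288] v=[-5.4937]
Step 6: x=[8.0602] v=[-5.7904]
Step 7: x=[7.2002] v=[-5.7335]
Step 8: x=[6.4012] v=[-5.3264]
Step 9: x=[5.7121] v=[-4.5940]
Step 10: x=[5.1749] v=[-3.5811]
Step 11: x=[4.8225] v=[-2.3495]
Step 12: x=[4.6763] v=[-0.9744]
Step 13: x=[4.7453] v=[0.4602]
First v>=0 after going negative at step 13, time=1.9500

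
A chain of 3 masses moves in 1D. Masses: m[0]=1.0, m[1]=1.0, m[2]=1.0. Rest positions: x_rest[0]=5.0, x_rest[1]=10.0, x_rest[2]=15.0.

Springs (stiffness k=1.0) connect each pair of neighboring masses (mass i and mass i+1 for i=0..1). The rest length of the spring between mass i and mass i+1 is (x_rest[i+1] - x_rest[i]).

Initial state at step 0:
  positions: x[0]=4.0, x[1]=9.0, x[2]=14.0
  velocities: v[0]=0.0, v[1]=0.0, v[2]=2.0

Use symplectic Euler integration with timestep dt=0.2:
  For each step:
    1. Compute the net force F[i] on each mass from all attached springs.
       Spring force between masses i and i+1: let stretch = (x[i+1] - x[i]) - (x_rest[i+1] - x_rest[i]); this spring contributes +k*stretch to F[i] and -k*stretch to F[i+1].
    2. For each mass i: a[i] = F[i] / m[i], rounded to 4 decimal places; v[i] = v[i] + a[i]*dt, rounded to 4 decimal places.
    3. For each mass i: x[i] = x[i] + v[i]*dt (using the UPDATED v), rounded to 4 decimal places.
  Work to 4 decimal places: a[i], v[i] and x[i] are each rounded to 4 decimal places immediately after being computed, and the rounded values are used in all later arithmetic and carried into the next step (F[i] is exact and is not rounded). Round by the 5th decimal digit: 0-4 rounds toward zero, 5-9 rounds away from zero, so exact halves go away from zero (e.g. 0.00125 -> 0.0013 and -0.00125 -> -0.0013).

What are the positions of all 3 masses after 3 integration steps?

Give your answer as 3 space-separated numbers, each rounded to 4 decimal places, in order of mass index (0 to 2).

Step 0: x=[4.0000 9.0000 14.0000] v=[0.0000 0.0000 2.0000]
Step 1: x=[4.0000 9.0000 14.4000] v=[0.0000 0.0000 2.0000]
Step 2: x=[4.0000 9.0160 14.7840] v=[0.0000 0.0800 1.9200]
Step 3: x=[4.0006 9.0621 15.1373] v=[0.0032 0.2304 1.7664]

Answer: 4.0006 9.0621 15.1373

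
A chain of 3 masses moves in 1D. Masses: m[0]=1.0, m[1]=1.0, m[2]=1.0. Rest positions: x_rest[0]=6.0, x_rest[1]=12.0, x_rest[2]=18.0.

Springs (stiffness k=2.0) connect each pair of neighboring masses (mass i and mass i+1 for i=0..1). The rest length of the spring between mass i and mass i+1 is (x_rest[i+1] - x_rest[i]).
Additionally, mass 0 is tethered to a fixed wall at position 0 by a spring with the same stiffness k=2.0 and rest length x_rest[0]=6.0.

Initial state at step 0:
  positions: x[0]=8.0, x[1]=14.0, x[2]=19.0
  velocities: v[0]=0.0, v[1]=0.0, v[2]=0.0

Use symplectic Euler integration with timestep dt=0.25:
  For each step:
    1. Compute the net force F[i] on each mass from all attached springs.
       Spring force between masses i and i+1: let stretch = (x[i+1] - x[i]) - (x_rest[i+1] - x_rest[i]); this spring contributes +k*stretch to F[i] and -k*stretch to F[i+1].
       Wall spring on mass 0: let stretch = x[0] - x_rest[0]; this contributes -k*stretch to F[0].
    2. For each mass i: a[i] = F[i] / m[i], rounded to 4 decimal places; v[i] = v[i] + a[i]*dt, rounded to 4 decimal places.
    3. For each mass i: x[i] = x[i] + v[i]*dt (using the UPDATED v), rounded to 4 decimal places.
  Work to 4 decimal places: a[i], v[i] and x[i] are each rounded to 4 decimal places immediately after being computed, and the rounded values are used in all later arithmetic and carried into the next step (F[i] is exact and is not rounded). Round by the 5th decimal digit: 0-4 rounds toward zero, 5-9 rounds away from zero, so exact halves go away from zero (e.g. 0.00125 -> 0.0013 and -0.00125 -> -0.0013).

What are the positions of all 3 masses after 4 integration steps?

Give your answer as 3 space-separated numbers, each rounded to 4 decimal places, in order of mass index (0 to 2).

Step 0: x=[8.0000 14.0000 19.0000] v=[0.0000 0.0000 0.0000]
Step 1: x=[7.7500 13.8750 19.1250] v=[-1.0000 -0.5000 0.5000]
Step 2: x=[7.2969 13.6406 19.3438] v=[-1.8125 -0.9375 0.8750]
Step 3: x=[6.7246 13.3262 19.5997] v=[-2.2891 -1.2578 1.0234]
Step 4: x=[6.1370 12.9707 19.8214] v=[-2.3506 -1.4219 0.8867]

Answer: 6.1370 12.9707 19.8214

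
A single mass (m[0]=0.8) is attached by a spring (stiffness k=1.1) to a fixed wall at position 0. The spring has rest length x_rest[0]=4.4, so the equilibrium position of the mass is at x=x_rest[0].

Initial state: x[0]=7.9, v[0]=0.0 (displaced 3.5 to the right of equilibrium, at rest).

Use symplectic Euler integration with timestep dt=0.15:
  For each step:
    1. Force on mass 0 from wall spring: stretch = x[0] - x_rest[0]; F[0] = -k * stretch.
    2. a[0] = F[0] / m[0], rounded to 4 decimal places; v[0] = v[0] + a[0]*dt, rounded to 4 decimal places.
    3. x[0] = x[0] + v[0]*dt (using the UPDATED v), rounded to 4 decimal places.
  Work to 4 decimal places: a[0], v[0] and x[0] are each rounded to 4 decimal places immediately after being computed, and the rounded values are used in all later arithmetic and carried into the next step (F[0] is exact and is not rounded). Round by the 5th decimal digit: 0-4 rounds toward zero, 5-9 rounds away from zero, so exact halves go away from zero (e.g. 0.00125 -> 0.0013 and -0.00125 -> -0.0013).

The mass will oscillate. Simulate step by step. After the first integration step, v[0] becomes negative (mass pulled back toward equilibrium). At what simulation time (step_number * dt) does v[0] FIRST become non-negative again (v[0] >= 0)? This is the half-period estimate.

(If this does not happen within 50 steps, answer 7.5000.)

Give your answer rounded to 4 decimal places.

Step 0: x=[7.9000] v=[0.0000]
Step 1: x=[7.7917] v=[-0.7219]
Step 2: x=[7.5785] v=[-1.4214]
Step 3: x=[7.2670] v=[-2.0770]
Step 4: x=[6.8668] v=[-2.6683]
Step 5: x=[6.3902] v=[-3.1771]
Step 6: x=[5.8521] v=[-3.5876]
Step 7: x=[5.2690] v=[-3.8871]
Step 8: x=[4.6591] v=[-4.0663]
Step 9: x=[4.0411] v=[-4.1197]
Step 10: x=[3.4342] v=[-4.0457]
Step 11: x=[2.8572] v=[-3.8465]
Step 12: x=[2.3280] v=[-3.5283]
Step 13: x=[1.8629] v=[-3.1010]
Step 14: x=[1.4762] v=[-2.5777]
Step 15: x=[1.1800] v=[-1.9747]
Step 16: x=[0.9834] v=[-1.3106]
Step 17: x=[0.8925] v=[-0.6059]
Step 18: x=[0.9101] v=[0.1175]
First v>=0 after going negative at step 18, time=2.7000

Answer: 2.7000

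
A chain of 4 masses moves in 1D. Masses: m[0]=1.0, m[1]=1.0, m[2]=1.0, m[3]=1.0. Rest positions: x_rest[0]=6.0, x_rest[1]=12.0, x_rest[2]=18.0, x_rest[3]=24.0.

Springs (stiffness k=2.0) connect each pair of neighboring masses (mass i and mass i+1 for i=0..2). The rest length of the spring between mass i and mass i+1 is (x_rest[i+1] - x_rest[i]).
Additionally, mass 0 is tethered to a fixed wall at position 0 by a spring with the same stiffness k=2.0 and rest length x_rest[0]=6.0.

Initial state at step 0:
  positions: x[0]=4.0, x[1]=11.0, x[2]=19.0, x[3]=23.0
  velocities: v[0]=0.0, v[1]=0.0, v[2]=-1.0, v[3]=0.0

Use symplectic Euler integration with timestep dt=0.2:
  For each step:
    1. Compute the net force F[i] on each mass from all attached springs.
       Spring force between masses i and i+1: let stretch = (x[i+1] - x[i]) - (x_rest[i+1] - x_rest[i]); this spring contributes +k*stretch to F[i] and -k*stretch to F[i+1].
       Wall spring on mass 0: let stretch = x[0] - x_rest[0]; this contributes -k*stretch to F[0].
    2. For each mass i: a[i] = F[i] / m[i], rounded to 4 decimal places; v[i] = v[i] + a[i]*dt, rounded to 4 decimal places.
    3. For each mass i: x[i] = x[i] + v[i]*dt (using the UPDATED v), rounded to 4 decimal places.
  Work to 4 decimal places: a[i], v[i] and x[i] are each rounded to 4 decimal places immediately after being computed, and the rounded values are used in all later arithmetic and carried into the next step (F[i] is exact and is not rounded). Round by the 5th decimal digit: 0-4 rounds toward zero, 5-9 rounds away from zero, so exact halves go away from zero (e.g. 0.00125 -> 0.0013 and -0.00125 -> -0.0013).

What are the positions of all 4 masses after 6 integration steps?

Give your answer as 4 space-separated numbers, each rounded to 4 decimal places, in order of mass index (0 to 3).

Answer: 7.0442 11.4459 15.5876 23.9436

Derivation:
Step 0: x=[4.0000 11.0000 19.0000 23.0000] v=[0.0000 0.0000 -1.0000 0.0000]
Step 1: x=[4.2400 11.0800 18.4800 23.1600] v=[1.2000 0.4000 -2.6000 0.8000]
Step 2: x=[4.6880 11.2048 17.7424 23.4256] v=[2.2400 0.6240 -3.6880 1.3280]
Step 3: x=[5.2823 11.3313 16.9364 23.7165] v=[2.9715 0.6323 -4.0298 1.4547]
Step 4: x=[5.9379 11.4222 16.2244 23.9450] v=[3.2782 0.4547 -3.5598 1.1427]
Step 5: x=[6.5573 11.4586 15.7459 24.0359] v=[3.0968 0.1819 -2.3924 0.4545]
Step 6: x=[7.0442 11.4459 15.5876 23.9436] v=[2.4344 -0.0637 -0.7913 -0.4615]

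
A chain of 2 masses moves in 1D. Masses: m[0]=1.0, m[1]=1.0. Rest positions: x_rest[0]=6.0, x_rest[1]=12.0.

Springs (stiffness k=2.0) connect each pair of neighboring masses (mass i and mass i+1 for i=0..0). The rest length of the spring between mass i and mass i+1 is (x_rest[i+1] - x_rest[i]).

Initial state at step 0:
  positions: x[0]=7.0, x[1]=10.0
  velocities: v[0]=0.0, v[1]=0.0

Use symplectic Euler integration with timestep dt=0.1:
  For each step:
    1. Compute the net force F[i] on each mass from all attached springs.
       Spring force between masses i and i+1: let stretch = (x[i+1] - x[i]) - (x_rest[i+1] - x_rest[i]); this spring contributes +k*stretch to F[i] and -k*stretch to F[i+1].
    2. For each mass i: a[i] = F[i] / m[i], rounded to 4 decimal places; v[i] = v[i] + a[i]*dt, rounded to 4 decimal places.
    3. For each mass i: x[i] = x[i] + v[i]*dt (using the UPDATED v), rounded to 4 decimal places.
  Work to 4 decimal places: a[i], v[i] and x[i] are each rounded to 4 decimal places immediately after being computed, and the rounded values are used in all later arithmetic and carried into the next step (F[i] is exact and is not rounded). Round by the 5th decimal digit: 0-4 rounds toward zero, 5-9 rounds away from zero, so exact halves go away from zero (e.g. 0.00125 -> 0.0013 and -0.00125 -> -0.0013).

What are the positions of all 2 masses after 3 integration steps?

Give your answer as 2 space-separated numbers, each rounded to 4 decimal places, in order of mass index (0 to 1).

Answer: 6.6519 10.3481

Derivation:
Step 0: x=[7.0000 10.0000] v=[0.0000 0.0000]
Step 1: x=[6.9400 10.0600] v=[-0.6000 0.6000]
Step 2: x=[6.8224 10.1776] v=[-1.1760 1.1760]
Step 3: x=[6.6519 10.3481] v=[-1.7050 1.7050]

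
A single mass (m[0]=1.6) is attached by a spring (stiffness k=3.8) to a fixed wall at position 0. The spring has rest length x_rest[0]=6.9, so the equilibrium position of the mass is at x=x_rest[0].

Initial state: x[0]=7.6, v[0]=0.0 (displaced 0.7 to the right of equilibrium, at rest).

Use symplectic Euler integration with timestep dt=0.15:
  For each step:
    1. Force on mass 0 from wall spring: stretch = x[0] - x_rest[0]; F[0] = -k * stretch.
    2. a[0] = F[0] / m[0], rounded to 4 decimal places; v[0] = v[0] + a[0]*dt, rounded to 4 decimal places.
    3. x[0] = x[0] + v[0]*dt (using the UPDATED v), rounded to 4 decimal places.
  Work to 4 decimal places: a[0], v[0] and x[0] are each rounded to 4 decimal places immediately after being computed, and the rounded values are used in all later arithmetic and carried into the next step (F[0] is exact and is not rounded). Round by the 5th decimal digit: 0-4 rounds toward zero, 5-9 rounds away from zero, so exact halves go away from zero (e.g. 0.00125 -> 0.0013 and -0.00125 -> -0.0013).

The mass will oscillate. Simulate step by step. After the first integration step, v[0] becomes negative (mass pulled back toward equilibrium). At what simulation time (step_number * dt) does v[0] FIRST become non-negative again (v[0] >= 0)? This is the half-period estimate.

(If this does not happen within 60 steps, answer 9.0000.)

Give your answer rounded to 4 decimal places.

Step 0: x=[7.6000] v=[0.0000]
Step 1: x=[7.5626] v=[-0.2494]
Step 2: x=[7.4898] v=[-0.4855]
Step 3: x=[7.3855] v=[-0.6956]
Step 4: x=[7.2552] v=[-0.8686]
Step 5: x=[7.1059] v=[-0.9951]
Step 6: x=[6.9456] v=[-1.0685]
Step 7: x=[6.7829] v=[-1.0847]
Step 8: x=[6.6265] v=[-1.0430]
Step 9: x=[6.4847] v=[-0.9456]
Step 10: x=[6.3650] v=[-0.7977]
Step 11: x=[6.2739] v=[-0.6071]
Step 12: x=[6.2163] v=[-0.3841]
Step 13: x=[6.1952] v=[-0.1405]
Step 14: x=[6.2118] v=[0.1106]
First v>=0 after going negative at step 14, time=2.1000

Answer: 2.1000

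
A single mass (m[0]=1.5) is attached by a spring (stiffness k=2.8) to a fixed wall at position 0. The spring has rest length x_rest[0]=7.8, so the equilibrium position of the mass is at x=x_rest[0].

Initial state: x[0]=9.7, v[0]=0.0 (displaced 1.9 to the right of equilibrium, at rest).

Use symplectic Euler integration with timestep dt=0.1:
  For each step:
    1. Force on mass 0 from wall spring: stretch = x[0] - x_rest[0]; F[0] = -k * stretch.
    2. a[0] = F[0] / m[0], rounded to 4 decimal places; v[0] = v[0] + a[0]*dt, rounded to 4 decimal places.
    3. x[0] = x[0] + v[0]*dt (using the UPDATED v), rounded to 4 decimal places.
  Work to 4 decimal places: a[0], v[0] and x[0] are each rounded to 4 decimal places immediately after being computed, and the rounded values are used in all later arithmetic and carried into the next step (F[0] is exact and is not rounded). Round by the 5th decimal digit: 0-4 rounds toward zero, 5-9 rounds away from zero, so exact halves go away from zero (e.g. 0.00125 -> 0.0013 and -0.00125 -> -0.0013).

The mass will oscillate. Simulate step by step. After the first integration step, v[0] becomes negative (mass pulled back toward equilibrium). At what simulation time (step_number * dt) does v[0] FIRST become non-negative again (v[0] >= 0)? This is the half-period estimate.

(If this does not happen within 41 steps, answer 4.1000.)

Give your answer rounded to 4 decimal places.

Answer: 2.3000

Derivation:
Step 0: x=[9.7000] v=[0.0000]
Step 1: x=[9.6645] v=[-0.3547]
Step 2: x=[9.5942] v=[-0.7027]
Step 3: x=[9.4904] v=[-1.0376]
Step 4: x=[9.3551] v=[-1.3531]
Step 5: x=[9.1908] v=[-1.6434]
Step 6: x=[9.0005] v=[-1.9030]
Step 7: x=[8.7878] v=[-2.1271]
Step 8: x=[8.5567] v=[-2.3115]
Step 9: x=[8.3114] v=[-2.4528]
Step 10: x=[8.0566] v=[-2.5483]
Step 11: x=[7.7970] v=[-2.5962]
Step 12: x=[7.5374] v=[-2.5956]
Step 13: x=[7.2827] v=[-2.5466]
Step 14: x=[7.0377] v=[-2.4500]
Step 15: x=[6.8069] v=[-2.3077]
Step 16: x=[6.5947] v=[-2.1223]
Step 17: x=[6.4050] v=[-1.8973]
Step 18: x=[6.2413] v=[-1.6369]
Step 19: x=[6.1067] v=[-1.3459]
Step 20: x=[6.0037] v=[-1.0298]
Step 21: x=[5.9343] v=[-0.6945]
Step 22: x=[5.8997] v=[-0.3462]
Step 23: x=[5.9006] v=[0.0085]
First v>=0 after going negative at step 23, time=2.3000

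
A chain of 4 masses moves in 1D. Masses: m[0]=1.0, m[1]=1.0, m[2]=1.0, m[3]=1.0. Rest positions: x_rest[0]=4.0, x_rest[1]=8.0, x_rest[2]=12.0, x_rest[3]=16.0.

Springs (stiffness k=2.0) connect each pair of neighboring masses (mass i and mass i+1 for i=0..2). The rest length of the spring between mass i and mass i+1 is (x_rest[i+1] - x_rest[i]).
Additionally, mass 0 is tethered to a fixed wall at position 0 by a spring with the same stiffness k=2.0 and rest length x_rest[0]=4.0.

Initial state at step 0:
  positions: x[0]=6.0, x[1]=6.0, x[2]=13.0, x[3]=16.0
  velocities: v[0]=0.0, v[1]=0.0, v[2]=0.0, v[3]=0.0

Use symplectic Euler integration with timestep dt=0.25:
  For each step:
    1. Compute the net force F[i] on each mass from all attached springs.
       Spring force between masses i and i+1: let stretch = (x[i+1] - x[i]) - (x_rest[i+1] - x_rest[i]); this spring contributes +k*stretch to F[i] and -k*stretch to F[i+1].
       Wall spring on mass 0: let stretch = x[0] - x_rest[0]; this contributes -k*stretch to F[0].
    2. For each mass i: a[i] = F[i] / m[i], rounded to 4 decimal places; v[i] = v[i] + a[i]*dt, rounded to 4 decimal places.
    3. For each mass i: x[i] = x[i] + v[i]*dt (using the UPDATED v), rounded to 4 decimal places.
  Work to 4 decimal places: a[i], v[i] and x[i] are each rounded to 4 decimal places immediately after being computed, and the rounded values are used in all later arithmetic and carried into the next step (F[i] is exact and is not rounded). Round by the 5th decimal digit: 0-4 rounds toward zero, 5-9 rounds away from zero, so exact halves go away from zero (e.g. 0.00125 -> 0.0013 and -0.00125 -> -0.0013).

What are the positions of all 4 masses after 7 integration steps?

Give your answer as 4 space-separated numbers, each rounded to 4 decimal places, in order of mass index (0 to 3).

Answer: 4.0151 7.5175 13.0688 15.5326

Derivation:
Step 0: x=[6.0000 6.0000 13.0000 16.0000] v=[0.0000 0.0000 0.0000 0.0000]
Step 1: x=[5.2500 6.8750 12.5000 16.1250] v=[-3.0000 3.5000 -2.0000 0.5000]
Step 2: x=[4.0469 8.2500 11.7500 16.2969] v=[-4.8125 5.5000 -3.0000 0.6875]
Step 3: x=[2.8633 9.5371 11.1309 16.4004] v=[-4.7344 5.1485 -2.4766 0.4141]
Step 4: x=[2.1560 10.1892 10.9712 16.3452] v=[-2.8292 2.6085 -0.6388 -0.2207]
Step 5: x=[2.1834 9.9349 11.3855 16.1183] v=[0.1094 -1.0171 1.6572 -0.9077]
Step 6: x=[2.9068 8.8930 12.2101 15.7998] v=[2.8935 -4.1676 3.2983 -1.2741]
Step 7: x=[4.0151 7.5175 13.0688 15.5326] v=[4.4332 -5.5022 3.4346 -1.0690]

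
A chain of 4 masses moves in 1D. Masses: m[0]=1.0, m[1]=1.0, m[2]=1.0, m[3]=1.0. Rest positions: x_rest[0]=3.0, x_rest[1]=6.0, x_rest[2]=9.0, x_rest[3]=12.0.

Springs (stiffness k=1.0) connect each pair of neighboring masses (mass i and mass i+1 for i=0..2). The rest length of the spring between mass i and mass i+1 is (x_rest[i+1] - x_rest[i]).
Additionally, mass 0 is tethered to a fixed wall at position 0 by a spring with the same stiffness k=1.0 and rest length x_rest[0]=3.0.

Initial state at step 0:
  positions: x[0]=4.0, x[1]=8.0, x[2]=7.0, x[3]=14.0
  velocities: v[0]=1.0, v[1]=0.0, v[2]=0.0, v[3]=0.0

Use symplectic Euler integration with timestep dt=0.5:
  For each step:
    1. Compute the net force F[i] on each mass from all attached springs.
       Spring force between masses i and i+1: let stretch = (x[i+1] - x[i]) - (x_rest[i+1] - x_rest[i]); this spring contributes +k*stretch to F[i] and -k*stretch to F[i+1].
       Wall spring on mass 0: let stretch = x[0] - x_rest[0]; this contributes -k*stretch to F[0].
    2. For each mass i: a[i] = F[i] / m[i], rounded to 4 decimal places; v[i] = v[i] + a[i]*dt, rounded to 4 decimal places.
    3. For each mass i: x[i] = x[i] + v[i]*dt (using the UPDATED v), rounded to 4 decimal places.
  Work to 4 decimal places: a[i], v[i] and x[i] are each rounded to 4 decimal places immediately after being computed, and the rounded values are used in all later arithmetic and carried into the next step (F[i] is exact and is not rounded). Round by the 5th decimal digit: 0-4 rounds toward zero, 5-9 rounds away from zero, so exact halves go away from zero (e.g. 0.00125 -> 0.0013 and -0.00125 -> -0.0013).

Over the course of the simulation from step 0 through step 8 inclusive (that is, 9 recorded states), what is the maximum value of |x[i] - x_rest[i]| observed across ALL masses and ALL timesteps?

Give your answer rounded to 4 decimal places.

Answer: 3.4688

Derivation:
Step 0: x=[4.0000 8.0000 7.0000 14.0000] v=[1.0000 0.0000 0.0000 0.0000]
Step 1: x=[4.5000 6.7500 9.0000 13.0000] v=[1.0000 -2.5000 4.0000 -2.0000]
Step 2: x=[4.4375 5.5000 11.4375 11.7500] v=[-0.1250 -2.5000 4.8750 -2.5000]
Step 3: x=[3.5313 5.4688 12.4688 11.1719] v=[-1.8125 -0.0625 2.0625 -1.1563]
Step 4: x=[2.2266 6.7032 11.4258 11.6680] v=[-2.6094 2.4688 -2.0860 0.9922]
Step 5: x=[1.4844 7.9991 9.2627 12.8536] v=[-1.4844 2.5918 -4.3262 2.3711]
Step 6: x=[1.9998 7.9822 7.6814 13.8915] v=[1.0308 -0.0338 -3.1626 2.0757]
Step 7: x=[3.5109 6.3945 7.7279 14.1269] v=[3.0221 -3.1754 0.0929 0.4707]
Step 8: x=[4.8652 4.4193 9.0408 13.5125] v=[2.7085 -3.9505 2.6257 -1.2288]
Max displacement = 3.4688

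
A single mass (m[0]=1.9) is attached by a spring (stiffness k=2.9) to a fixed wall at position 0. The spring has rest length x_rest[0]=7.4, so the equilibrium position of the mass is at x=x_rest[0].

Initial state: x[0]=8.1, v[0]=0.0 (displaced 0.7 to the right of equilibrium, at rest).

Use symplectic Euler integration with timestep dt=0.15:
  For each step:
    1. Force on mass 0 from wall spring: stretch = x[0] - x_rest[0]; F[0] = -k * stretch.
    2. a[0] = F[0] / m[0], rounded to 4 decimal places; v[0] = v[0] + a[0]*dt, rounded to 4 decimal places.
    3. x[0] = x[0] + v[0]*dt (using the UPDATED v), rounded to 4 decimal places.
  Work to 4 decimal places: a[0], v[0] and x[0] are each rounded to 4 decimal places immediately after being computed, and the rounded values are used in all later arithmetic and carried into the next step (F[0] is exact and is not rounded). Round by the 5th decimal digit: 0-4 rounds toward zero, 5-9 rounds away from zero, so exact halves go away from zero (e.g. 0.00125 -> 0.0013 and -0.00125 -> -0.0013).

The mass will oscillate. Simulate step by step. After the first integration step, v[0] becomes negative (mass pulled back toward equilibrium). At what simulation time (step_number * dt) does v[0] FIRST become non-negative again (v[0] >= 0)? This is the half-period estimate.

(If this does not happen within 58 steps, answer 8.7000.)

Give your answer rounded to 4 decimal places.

Step 0: x=[8.1000] v=[0.0000]
Step 1: x=[8.0760] v=[-0.1603]
Step 2: x=[8.0287] v=[-0.3151]
Step 3: x=[7.9599] v=[-0.4590]
Step 4: x=[7.8718] v=[-0.5872]
Step 5: x=[7.7675] v=[-0.6952]
Step 6: x=[7.6506] v=[-0.7793]
Step 7: x=[7.5251] v=[-0.8367]
Step 8: x=[7.3953] v=[-0.8653]
Step 9: x=[7.2657] v=[-0.8642]
Step 10: x=[7.1407] v=[-0.8335]
Step 11: x=[7.0246] v=[-0.7741]
Step 12: x=[6.9214] v=[-0.6882]
Step 13: x=[6.8346] v=[-0.5786]
Step 14: x=[6.7672] v=[-0.4492]
Step 15: x=[6.7216] v=[-0.3043]
Step 16: x=[6.6993] v=[-0.1490]
Step 17: x=[6.7010] v=[0.0114]
First v>=0 after going negative at step 17, time=2.5500

Answer: 2.5500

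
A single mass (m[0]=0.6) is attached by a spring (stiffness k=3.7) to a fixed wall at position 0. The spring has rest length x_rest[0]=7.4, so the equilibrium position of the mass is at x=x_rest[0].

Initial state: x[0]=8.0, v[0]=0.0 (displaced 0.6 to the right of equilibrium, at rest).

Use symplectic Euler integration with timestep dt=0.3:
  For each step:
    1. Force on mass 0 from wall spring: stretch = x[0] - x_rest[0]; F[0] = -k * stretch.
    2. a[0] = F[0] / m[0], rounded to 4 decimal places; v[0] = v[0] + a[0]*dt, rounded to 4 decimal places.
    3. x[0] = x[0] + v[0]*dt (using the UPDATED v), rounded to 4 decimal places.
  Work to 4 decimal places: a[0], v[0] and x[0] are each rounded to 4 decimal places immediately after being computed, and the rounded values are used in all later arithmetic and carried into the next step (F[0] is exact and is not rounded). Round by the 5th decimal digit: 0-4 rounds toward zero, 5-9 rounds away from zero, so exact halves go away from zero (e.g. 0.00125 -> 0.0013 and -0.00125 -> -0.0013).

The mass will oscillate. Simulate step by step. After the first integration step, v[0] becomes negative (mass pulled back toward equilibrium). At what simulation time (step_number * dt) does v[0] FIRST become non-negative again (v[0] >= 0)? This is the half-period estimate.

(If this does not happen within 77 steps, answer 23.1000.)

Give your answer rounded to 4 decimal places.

Answer: 1.5000

Derivation:
Step 0: x=[8.0000] v=[0.0000]
Step 1: x=[7.6670] v=[-1.1100]
Step 2: x=[7.1858] v=[-1.6040]
Step 3: x=[6.8235] v=[-1.2077]
Step 4: x=[6.7811] v=[-0.1412]
Step 5: x=[7.0822] v=[1.0038]
First v>=0 after going negative at step 5, time=1.5000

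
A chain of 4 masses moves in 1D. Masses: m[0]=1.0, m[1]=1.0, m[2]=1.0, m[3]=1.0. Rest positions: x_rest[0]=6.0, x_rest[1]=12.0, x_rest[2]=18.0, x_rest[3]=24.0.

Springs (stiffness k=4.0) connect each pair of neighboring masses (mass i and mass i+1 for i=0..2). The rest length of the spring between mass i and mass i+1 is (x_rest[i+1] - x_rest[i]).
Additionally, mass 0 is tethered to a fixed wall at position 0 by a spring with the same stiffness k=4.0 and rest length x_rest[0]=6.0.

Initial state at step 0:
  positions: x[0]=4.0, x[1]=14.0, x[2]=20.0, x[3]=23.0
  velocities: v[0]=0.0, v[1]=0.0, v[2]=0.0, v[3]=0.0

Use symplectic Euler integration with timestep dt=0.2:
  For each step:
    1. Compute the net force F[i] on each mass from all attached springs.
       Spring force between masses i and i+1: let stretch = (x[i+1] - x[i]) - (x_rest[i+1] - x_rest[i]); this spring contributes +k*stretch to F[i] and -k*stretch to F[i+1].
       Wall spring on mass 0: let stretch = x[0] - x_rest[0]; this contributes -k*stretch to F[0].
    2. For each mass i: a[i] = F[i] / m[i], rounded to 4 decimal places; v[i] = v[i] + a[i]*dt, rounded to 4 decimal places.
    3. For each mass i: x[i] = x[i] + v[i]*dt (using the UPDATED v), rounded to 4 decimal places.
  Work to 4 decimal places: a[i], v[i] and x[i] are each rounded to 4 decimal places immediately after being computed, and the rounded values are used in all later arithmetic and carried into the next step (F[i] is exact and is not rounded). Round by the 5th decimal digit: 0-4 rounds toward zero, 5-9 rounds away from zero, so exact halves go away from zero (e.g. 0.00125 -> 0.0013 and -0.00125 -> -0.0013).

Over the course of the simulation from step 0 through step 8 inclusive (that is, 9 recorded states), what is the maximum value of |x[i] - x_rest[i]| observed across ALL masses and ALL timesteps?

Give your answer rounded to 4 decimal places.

Answer: 2.6109

Derivation:
Step 0: x=[4.0000 14.0000 20.0000 23.0000] v=[0.0000 0.0000 0.0000 0.0000]
Step 1: x=[4.9600 13.3600 19.5200 23.4800] v=[4.8000 -3.2000 -2.4000 2.4000]
Step 2: x=[6.4704 12.3616 18.6880 24.2864] v=[7.5520 -4.9920 -4.1600 4.0320]
Step 3: x=[7.8881 11.4328 17.7395 25.1571] v=[7.0886 -4.6438 -4.7424 4.3533]
Step 4: x=[8.6109 10.9460 16.9688 25.8009] v=[3.6139 -2.4342 -3.8537 3.2192]
Step 5: x=[8.3296 11.0492 16.6475 25.9916] v=[-1.4067 0.5160 -1.6063 0.9535]
Step 6: x=[7.1507 11.6130 16.9256 25.6472] v=[-5.8947 2.8190 1.3903 -1.7218]
Step 7: x=[5.5416 12.3128 17.7491 24.8674] v=[-8.0454 3.4992 4.1175 -3.8991]
Step 8: x=[4.1293 12.7991 18.8417 23.9087] v=[-7.0617 2.4313 5.4631 -4.7937]
Max displacement = 2.6109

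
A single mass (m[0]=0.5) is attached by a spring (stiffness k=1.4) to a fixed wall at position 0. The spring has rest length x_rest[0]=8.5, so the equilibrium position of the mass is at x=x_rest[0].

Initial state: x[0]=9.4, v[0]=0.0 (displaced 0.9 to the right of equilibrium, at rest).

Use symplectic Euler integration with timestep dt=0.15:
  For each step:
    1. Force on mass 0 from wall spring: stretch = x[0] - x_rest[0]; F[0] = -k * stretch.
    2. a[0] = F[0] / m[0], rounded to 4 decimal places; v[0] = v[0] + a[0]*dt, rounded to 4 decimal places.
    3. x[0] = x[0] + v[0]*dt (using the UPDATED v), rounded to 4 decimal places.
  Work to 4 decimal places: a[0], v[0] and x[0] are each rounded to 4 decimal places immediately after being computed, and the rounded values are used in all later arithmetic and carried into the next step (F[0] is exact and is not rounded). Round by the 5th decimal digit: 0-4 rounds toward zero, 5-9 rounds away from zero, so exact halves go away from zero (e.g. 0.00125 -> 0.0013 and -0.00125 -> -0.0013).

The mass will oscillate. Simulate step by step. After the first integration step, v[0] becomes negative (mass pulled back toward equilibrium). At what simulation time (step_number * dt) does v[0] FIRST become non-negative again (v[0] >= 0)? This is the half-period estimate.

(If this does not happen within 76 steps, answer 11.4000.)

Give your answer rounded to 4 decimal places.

Answer: 1.9500

Derivation:
Step 0: x=[9.4000] v=[0.0000]
Step 1: x=[9.3433] v=[-0.3780]
Step 2: x=[9.2335] v=[-0.7322]
Step 3: x=[9.0775] v=[-1.0403]
Step 4: x=[8.8851] v=[-1.2829]
Step 5: x=[8.6684] v=[-1.4446]
Step 6: x=[8.4411] v=[-1.5153]
Step 7: x=[8.2175] v=[-1.4906]
Step 8: x=[8.0117] v=[-1.3720]
Step 9: x=[7.8367] v=[-1.1669]
Step 10: x=[7.7035] v=[-0.8883]
Step 11: x=[7.6204] v=[-0.5538]
Step 12: x=[7.5927] v=[-0.1844]
Step 13: x=[7.6222] v=[0.1967]
First v>=0 after going negative at step 13, time=1.9500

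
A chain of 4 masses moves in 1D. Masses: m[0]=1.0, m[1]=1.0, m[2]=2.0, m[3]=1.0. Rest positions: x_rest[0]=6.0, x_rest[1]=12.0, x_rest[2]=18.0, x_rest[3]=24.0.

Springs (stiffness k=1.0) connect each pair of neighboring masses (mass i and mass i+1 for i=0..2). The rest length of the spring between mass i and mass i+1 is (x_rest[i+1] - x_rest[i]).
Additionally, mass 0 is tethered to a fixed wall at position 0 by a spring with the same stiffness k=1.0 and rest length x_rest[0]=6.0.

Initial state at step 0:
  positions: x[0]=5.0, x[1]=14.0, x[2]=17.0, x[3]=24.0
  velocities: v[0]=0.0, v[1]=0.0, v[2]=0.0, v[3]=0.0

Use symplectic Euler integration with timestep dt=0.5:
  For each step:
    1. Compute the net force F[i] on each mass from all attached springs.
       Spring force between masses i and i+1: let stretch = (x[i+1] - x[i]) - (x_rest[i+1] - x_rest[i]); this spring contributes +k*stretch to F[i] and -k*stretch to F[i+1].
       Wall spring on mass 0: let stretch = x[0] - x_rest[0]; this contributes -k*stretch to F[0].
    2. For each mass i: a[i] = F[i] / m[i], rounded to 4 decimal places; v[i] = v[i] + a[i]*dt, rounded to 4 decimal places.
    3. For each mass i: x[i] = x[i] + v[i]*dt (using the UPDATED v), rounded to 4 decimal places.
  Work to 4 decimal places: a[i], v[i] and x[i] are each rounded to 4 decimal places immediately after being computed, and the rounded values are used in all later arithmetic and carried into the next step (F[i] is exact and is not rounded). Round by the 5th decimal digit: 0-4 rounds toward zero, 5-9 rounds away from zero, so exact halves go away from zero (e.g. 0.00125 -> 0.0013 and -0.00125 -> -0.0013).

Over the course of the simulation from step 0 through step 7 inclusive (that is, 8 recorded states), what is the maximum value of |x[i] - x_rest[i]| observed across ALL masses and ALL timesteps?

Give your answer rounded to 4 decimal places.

Answer: 2.2422

Derivation:
Step 0: x=[5.0000 14.0000 17.0000 24.0000] v=[0.0000 0.0000 0.0000 0.0000]
Step 1: x=[6.0000 12.5000 17.5000 23.7500] v=[2.0000 -3.0000 1.0000 -0.5000]
Step 2: x=[7.1250 10.6250 18.1563 23.4375] v=[2.2500 -3.7500 1.3125 -0.6250]
Step 3: x=[7.3438 9.7578 18.5313 23.3047] v=[0.4375 -1.7344 0.7500 -0.2656]
Step 4: x=[6.3301 10.4805 18.4063 23.4786] v=[-2.0274 1.4454 -0.2501 0.3477]
Step 5: x=[4.7715 12.1471 17.9246 23.8844] v=[-3.1173 3.3331 -0.9635 0.8116]
Step 6: x=[3.8639 13.4142 17.4657 24.3003] v=[-1.8153 2.5341 -0.9179 0.8317]
Step 7: x=[4.3779 13.3066 17.3547 24.5075] v=[1.0279 -0.2153 -0.2221 0.4144]
Max displacement = 2.2422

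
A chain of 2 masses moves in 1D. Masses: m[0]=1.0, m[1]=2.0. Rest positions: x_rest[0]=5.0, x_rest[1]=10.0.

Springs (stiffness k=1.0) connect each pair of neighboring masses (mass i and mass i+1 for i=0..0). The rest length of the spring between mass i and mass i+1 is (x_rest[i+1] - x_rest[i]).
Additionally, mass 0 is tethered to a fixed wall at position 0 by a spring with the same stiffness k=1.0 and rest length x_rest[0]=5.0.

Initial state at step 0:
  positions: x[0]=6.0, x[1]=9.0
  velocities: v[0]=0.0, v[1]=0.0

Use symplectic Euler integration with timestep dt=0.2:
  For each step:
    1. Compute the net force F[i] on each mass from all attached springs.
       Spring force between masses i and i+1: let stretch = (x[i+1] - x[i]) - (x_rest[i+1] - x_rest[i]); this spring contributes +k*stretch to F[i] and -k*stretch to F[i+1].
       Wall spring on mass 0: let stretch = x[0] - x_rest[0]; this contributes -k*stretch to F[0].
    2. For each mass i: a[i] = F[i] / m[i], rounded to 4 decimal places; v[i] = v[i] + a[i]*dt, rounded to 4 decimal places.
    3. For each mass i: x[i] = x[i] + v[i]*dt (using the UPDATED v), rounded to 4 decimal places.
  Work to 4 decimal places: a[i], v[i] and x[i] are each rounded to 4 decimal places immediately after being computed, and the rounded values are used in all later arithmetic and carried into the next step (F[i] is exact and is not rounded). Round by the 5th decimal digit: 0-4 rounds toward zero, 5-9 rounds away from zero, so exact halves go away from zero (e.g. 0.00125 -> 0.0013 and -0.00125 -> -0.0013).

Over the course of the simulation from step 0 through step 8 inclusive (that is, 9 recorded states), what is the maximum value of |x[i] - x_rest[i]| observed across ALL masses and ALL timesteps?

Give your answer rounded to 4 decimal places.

Answer: 1.3972

Derivation:
Step 0: x=[6.0000 9.0000] v=[0.0000 0.0000]
Step 1: x=[5.8800 9.0400] v=[-0.6000 0.2000]
Step 2: x=[5.6512 9.1168] v=[-1.1440 0.3840]
Step 3: x=[5.3350 9.2243] v=[-1.5811 0.5374]
Step 4: x=[4.9610 9.3540] v=[-1.8702 0.6485]
Step 5: x=[4.5642 9.4958] v=[-1.9838 0.7092]
Step 6: x=[4.1821 9.6390] v=[-1.9103 0.7160]
Step 7: x=[3.8510 9.7731] v=[-1.6553 0.6703]
Step 8: x=[3.6028 9.8887] v=[-1.2411 0.5781]
Max displacement = 1.3972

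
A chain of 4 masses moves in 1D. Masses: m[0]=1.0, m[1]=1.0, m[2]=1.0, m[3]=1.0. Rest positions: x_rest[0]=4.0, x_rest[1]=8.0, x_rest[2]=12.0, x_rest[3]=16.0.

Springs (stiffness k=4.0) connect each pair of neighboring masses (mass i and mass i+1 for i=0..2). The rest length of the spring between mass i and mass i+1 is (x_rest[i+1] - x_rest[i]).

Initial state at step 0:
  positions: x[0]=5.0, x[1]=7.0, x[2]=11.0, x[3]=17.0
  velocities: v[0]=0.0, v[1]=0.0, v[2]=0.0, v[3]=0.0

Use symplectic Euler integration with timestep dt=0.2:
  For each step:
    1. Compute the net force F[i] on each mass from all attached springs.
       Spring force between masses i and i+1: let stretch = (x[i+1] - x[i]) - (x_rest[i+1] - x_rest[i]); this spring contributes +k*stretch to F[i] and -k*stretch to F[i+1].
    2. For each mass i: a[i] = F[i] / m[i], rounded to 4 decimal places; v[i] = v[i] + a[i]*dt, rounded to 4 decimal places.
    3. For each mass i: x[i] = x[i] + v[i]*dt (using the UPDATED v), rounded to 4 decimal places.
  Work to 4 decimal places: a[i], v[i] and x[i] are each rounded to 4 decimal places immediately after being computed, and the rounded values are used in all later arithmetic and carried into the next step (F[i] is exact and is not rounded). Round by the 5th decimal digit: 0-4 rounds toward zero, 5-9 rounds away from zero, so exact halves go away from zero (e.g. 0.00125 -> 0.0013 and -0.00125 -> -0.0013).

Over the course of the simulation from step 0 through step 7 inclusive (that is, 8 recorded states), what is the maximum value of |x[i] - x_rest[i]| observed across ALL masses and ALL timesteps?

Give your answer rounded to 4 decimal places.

Answer: 1.0425

Derivation:
Step 0: x=[5.0000 7.0000 11.0000 17.0000] v=[0.0000 0.0000 0.0000 0.0000]
Step 1: x=[4.6800 7.3200 11.3200 16.6800] v=[-1.6000 1.6000 1.6000 -1.6000]
Step 2: x=[4.1424 7.8576 11.8576 16.1424] v=[-2.6880 2.6880 2.6880 -2.6880]
Step 3: x=[3.5592 8.4408 12.4408 15.5592] v=[-2.9158 2.9158 2.9158 -2.9158]
Step 4: x=[3.1171 8.8829 12.8829 15.1171] v=[-2.2105 2.2105 2.2105 -2.2105]
Step 5: x=[2.9575 9.0425 13.0425 14.9575] v=[-0.7979 0.7979 0.7979 -0.7979]
Step 6: x=[3.1315 8.8685 12.8685 15.1315] v=[0.8701 -0.8701 -0.8701 0.8701]
Step 7: x=[3.5834 8.4166 12.4166 15.5834] v=[2.2597 -2.2597 -2.2597 2.2597]
Max displacement = 1.0425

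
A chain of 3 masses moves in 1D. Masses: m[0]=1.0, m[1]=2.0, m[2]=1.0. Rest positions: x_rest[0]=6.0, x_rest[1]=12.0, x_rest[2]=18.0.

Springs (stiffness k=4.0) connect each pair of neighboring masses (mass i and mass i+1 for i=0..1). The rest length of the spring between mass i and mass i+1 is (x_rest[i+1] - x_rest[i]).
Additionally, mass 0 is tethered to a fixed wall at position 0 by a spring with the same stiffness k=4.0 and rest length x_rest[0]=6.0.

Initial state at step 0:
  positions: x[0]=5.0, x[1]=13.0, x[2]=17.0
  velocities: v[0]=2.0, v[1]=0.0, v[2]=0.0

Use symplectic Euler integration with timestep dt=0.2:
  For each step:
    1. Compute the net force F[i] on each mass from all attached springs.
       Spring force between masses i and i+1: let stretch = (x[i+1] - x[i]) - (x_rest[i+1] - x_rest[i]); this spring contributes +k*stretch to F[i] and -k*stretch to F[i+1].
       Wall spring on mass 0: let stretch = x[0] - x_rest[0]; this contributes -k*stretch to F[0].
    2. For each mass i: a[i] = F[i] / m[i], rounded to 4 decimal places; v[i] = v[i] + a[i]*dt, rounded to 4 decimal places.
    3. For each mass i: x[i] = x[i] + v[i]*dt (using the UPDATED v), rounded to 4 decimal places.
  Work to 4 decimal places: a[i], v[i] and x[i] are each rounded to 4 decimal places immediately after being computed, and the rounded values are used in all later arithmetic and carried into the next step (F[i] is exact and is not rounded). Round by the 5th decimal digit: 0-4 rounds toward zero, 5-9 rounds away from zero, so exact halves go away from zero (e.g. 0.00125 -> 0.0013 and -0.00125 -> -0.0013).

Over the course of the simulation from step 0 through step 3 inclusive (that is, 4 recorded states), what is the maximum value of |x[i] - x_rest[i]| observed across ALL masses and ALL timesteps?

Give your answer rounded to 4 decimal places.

Step 0: x=[5.0000 13.0000 17.0000] v=[2.0000 0.0000 0.0000]
Step 1: x=[5.8800 12.6800 17.3200] v=[4.4000 -1.6000 1.6000]
Step 2: x=[6.9072 12.1872 17.8576] v=[5.1360 -2.4640 2.6880]
Step 3: x=[7.6740 11.7256 18.4479] v=[3.8342 -2.3078 2.9517]
Max displacement = 1.6740

Answer: 1.6740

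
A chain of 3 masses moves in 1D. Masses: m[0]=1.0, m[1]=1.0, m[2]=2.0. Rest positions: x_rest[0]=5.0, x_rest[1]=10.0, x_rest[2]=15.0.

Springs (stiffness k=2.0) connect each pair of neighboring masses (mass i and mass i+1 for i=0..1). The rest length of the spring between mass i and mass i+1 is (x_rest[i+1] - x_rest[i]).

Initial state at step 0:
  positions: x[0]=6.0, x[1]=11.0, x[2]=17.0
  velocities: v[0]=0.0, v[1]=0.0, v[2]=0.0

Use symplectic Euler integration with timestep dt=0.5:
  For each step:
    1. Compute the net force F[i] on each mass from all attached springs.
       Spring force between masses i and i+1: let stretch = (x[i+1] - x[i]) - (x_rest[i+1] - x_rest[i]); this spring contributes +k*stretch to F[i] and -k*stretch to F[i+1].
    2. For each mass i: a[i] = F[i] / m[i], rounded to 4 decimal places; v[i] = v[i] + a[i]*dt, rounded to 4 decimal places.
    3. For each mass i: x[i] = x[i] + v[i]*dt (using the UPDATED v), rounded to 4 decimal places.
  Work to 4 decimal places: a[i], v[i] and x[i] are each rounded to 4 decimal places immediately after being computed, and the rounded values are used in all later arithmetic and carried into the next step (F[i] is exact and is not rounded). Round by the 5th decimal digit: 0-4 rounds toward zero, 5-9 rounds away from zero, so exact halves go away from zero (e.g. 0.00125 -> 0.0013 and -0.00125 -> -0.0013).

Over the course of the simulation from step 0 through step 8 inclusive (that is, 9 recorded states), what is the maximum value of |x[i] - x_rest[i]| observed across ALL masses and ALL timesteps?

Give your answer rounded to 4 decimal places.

Answer: 2.3634

Derivation:
Step 0: x=[6.0000 11.0000 17.0000] v=[0.0000 0.0000 0.0000]
Step 1: x=[6.0000 11.5000 16.7500] v=[0.0000 1.0000 -0.5000]
Step 2: x=[6.2500 11.8750 16.4375] v=[0.5000 0.7500 -0.6250]
Step 3: x=[6.8125 11.7188 16.2344] v=[1.1250 -0.3125 -0.4063]
Step 4: x=[7.3282 11.3672 16.1524] v=[1.0313 -0.7032 -0.1641]
Step 5: x=[7.3634 11.3887 16.1241] v=[0.0703 0.0430 -0.0567]
Step 6: x=[6.9112 11.7653 16.1619] v=[-0.9044 0.7531 0.0756]
Step 7: x=[6.3861 11.9131 16.3506] v=[-1.0503 0.2956 0.3773]
Step 8: x=[6.1245 11.5162 16.6799] v=[-0.5233 -0.7939 0.6586]
Max displacement = 2.3634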